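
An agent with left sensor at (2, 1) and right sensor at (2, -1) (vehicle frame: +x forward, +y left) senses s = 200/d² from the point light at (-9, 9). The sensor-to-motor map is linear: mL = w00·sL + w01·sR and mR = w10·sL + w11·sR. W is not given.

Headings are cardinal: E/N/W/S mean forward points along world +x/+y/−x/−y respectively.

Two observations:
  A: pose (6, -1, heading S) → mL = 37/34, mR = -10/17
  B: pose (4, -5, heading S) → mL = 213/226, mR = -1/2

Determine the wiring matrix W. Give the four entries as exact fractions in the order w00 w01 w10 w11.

obs A: pose=(6,-1,S) → sL=1/2, sR=10/17, mL=37/34, mR=-10/17
obs B: pose=(4,-5,S) → sL=50/113, sR=1/2, mL=213/226, mR=-1/2
sensor matrix S = [[1/2, 10/17], [50/113, 1/2]]; det S = -79/7684
solve [mL_A; mL_B] = S·[w00; w01] and [mR_A; mR_B] = S·[w10; w11]:
  w00 = 1, w01 = 1, w10 = 0, w11 = -1

1 1 0 -1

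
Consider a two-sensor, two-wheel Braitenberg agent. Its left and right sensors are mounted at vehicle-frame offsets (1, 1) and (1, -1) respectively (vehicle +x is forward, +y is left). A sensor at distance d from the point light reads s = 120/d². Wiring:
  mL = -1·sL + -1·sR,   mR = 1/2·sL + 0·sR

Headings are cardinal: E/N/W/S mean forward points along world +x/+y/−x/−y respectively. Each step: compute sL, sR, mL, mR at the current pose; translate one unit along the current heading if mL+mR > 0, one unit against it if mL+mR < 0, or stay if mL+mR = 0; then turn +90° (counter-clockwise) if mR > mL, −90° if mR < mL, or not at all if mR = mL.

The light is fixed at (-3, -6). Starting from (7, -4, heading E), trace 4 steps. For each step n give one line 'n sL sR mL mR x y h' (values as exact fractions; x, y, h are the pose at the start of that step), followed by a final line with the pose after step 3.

0 12/13 60/61 -1512/793 6/13 7 -4 E
1 120/73 120/109 -21840/7957 60/73 6 -4 N
2 15/8 30/17 -495/136 15/16 6 -5 W
3 120/121 40/27 -8080/3267 60/121 7 -5 S
final 7 -4 E

n=0: pose=(7,-4,E); sL=12/13, sR=60/61; mL=-1512/793, mR=6/13; mL+mR=-1146/793 → advance -1; mR−mL=1878/793 → turn +1·90°
n=1: pose=(6,-4,N); sL=120/73, sR=120/109; mL=-21840/7957, mR=60/73; mL+mR=-15300/7957 → advance -1; mR−mL=28380/7957 → turn +1·90°
n=2: pose=(6,-5,W); sL=15/8, sR=30/17; mL=-495/136, mR=15/16; mL+mR=-735/272 → advance -1; mR−mL=1245/272 → turn +1·90°
n=3: pose=(7,-5,S); sL=120/121, sR=40/27; mL=-8080/3267, mR=60/121; mL+mR=-6460/3267 → advance -1; mR−mL=9700/3267 → turn +1·90°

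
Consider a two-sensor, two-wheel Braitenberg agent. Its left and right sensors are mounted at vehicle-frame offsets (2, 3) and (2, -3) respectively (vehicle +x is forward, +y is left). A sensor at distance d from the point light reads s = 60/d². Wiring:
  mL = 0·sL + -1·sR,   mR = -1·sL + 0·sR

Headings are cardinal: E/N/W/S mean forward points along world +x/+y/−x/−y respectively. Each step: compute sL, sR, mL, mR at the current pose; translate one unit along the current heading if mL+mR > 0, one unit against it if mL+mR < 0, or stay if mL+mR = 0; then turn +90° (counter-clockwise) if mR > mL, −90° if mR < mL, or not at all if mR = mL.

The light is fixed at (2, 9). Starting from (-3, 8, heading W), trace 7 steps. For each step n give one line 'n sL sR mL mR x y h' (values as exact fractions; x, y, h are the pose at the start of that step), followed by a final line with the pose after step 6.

n=0: pose=(-3,8,W); sL=12/13, sR=60/53; mL=-60/53, mR=-12/13; mL+mR=-1416/689 → advance -1; mR−mL=144/689 → turn +1·90°
n=1: pose=(-2,8,S); sL=6, sR=30/29; mL=-30/29, mR=-6; mL+mR=-204/29 → advance -1; mR−mL=-144/29 → turn -1·90°
n=2: pose=(-2,9,W); sL=4/3, sR=4/3; mL=-4/3, mR=-4/3; mL+mR=-8/3 → advance -1; mR−mL=0 → turn +0·90°
n=3: pose=(-1,9,W); sL=30/17, sR=30/17; mL=-30/17, mR=-30/17; mL+mR=-60/17 → advance -1; mR−mL=0 → turn +0·90°
n=4: pose=(0,9,W); sL=12/5, sR=12/5; mL=-12/5, mR=-12/5; mL+mR=-24/5 → advance -1; mR−mL=0 → turn +0·90°
n=5: pose=(1,9,W); sL=10/3, sR=10/3; mL=-10/3, mR=-10/3; mL+mR=-20/3 → advance -1; mR−mL=0 → turn +0·90°
n=6: pose=(2,9,W); sL=60/13, sR=60/13; mL=-60/13, mR=-60/13; mL+mR=-120/13 → advance -1; mR−mL=0 → turn +0·90°

0 12/13 60/53 -60/53 -12/13 -3 8 W
1 6 30/29 -30/29 -6 -2 8 S
2 4/3 4/3 -4/3 -4/3 -2 9 W
3 30/17 30/17 -30/17 -30/17 -1 9 W
4 12/5 12/5 -12/5 -12/5 0 9 W
5 10/3 10/3 -10/3 -10/3 1 9 W
6 60/13 60/13 -60/13 -60/13 2 9 W
final 3 9 W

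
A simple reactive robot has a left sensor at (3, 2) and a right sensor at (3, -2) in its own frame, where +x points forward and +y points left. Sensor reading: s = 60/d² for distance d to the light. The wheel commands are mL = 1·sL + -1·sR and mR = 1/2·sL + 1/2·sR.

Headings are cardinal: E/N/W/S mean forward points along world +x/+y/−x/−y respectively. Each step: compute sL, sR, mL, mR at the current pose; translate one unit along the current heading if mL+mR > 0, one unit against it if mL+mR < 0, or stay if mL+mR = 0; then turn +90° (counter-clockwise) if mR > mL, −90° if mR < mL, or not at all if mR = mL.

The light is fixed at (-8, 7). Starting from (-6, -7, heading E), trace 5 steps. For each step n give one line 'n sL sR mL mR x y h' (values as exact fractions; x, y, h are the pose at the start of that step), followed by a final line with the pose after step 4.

n=0: pose=(-6,-7,E); sL=60/169, sR=60/281; mL=6720/47489, mR=13500/47489; mL+mR=20220/47489 → advance +1; mR−mL=6780/47489 → turn +1·90°
n=1: pose=(-5,-7,N); sL=30/61, sR=30/73; mL=360/4453, mR=2010/4453; mL+mR=2370/4453 → advance +1; mR−mL=1650/4453 → turn +1·90°
n=2: pose=(-5,-6,W); sL=4/15, sR=60/121; mL=-416/1815, mR=692/1815; mL+mR=92/605 → advance +1; mR−mL=1108/1815 → turn +1·90°
n=3: pose=(-6,-6,S); sL=15/68, sR=15/64; mL=-15/1088, mR=495/2176; mL+mR=465/2176 → advance +1; mR−mL=525/2176 → turn +1·90°
n=4: pose=(-6,-7,E); sL=60/169, sR=60/281; mL=6720/47489, mR=13500/47489; mL+mR=20220/47489 → advance +1; mR−mL=6780/47489 → turn +1·90°

0 60/169 60/281 6720/47489 13500/47489 -6 -7 E
1 30/61 30/73 360/4453 2010/4453 -5 -7 N
2 4/15 60/121 -416/1815 692/1815 -5 -6 W
3 15/68 15/64 -15/1088 495/2176 -6 -6 S
4 60/169 60/281 6720/47489 13500/47489 -6 -7 E
final -5 -7 N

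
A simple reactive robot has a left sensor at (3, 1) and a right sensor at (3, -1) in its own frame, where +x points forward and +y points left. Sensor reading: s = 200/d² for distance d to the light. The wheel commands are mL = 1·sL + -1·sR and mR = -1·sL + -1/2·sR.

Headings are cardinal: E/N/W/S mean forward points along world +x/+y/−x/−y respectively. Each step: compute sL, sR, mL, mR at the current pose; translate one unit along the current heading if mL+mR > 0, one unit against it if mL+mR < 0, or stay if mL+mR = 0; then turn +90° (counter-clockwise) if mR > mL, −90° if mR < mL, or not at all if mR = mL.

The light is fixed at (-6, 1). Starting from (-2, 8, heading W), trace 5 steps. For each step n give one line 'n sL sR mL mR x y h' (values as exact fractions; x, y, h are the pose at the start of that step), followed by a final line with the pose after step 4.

n=0: pose=(-2,8,W); sL=200/37, sR=40/13; mL=1120/481, mR=-3340/481; mL+mR=-60/13 → advance -1; mR−mL=-4460/481 → turn -1·90°
n=1: pose=(-1,8,N); sL=50/29, sR=25/17; mL=125/493, mR=-2425/986; mL+mR=-75/34 → advance -1; mR−mL=-2675/986 → turn -1·90°
n=2: pose=(-1,7,E); sL=200/113, sR=200/89; mL=-4800/10057, mR=-29100/10057; mL+mR=-300/89 → advance -1; mR−mL=-24300/10057 → turn -1·90°
n=3: pose=(-2,7,S); sL=100/17, sR=100/9; mL=-800/153, mR=-1750/153; mL+mR=-50/3 → advance -1; mR−mL=-950/153 → turn -1·90°
n=4: pose=(-2,8,W); sL=200/37, sR=40/13; mL=1120/481, mR=-3340/481; mL+mR=-60/13 → advance -1; mR−mL=-4460/481 → turn -1·90°

0 200/37 40/13 1120/481 -3340/481 -2 8 W
1 50/29 25/17 125/493 -2425/986 -1 8 N
2 200/113 200/89 -4800/10057 -29100/10057 -1 7 E
3 100/17 100/9 -800/153 -1750/153 -2 7 S
4 200/37 40/13 1120/481 -3340/481 -2 8 W
final -1 8 N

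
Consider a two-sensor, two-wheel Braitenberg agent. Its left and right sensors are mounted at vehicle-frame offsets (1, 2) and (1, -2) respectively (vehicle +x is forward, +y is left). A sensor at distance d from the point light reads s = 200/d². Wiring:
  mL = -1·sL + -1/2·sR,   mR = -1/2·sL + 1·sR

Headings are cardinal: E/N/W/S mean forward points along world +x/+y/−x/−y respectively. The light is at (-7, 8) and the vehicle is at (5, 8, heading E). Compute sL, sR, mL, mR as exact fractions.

200/173 200/173 -300/173 100/173

left sensor world pos  = (6, 10); dL² = 173
right sensor world pos = (6, 6); dR² = 173
sL = 200/173 = 200/173
sR = 200/173 = 200/173
mL = -1·sL + -1/2·sR = -300/173
mR = -1/2·sL + 1·sR = 100/173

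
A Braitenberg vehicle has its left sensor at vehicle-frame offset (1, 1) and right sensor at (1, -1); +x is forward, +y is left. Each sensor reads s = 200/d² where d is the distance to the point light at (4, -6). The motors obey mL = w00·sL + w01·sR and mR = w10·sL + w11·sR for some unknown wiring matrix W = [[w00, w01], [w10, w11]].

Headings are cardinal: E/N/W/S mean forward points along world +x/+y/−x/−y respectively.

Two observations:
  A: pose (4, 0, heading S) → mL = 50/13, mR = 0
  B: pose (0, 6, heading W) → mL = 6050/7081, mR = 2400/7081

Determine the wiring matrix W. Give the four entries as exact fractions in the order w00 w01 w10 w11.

obs A: pose=(4,0,S) → sL=100/13, sR=100/13, mL=50/13, mR=0
obs B: pose=(0,6,W) → sL=100/73, sR=100/97, mL=6050/7081, mR=2400/7081
sensor matrix S = [[100/13, 100/13], [100/73, 100/97]]; det S = -240000/92053
solve [mL_A; mL_B] = S·[w00; w01] and [mR_A; mR_B] = S·[w10; w11]:
  w00 = 1, w01 = -1/2, w10 = 1, w11 = -1

1 -1/2 1 -1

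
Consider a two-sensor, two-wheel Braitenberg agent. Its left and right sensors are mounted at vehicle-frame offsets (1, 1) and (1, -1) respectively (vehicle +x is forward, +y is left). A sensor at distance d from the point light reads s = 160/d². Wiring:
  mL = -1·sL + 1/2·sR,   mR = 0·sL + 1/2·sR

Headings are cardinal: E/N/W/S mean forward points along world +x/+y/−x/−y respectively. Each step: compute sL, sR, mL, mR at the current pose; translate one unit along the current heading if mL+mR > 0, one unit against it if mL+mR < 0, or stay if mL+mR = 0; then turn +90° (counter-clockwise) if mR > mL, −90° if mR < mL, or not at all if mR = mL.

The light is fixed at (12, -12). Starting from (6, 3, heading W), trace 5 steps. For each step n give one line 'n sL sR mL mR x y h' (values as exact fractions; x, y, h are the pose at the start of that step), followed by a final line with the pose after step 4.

0 32/49 32/61 -1168/2989 16/61 6 3 W
1 40/53 20/29 -630/1537 10/29 7 3 S
2 32/61 160/241 -2832/14701 80/241 7 4 E
3 80/157 80/149 -5640/23393 40/149 8 4 N
4 160/281 160/349 -33360/98069 80/349 8 5 W
final 9 5 S

n=0: pose=(6,3,W); sL=32/49, sR=32/61; mL=-1168/2989, mR=16/61; mL+mR=-384/2989 → advance -1; mR−mL=32/49 → turn +1·90°
n=1: pose=(7,3,S); sL=40/53, sR=20/29; mL=-630/1537, mR=10/29; mL+mR=-100/1537 → advance -1; mR−mL=40/53 → turn +1·90°
n=2: pose=(7,4,E); sL=32/61, sR=160/241; mL=-2832/14701, mR=80/241; mL+mR=2048/14701 → advance +1; mR−mL=32/61 → turn +1·90°
n=3: pose=(8,4,N); sL=80/157, sR=80/149; mL=-5640/23393, mR=40/149; mL+mR=640/23393 → advance +1; mR−mL=80/157 → turn +1·90°
n=4: pose=(8,5,W); sL=160/281, sR=160/349; mL=-33360/98069, mR=80/349; mL+mR=-10880/98069 → advance -1; mR−mL=160/281 → turn +1·90°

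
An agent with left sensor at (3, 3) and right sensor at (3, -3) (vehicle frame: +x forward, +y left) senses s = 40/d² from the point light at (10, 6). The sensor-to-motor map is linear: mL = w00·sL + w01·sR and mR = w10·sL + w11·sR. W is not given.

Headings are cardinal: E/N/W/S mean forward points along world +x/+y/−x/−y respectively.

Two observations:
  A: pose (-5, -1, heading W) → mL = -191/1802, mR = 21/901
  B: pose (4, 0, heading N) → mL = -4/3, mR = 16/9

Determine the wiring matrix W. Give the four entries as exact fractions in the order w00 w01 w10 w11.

-1/2 -1/2 -1 1

obs A: pose=(-5,-1,W) → sL=5/53, sR=2/17, mL=-191/1802, mR=21/901
obs B: pose=(4,0,N) → sL=4/9, sR=20/9, mL=-4/3, mR=16/9
sensor matrix S = [[5/53, 2/17], [4/9, 20/9]]; det S = 1276/8109
solve [mL_A; mL_B] = S·[w00; w01] and [mR_A; mR_B] = S·[w10; w11]:
  w00 = -1/2, w01 = -1/2, w10 = -1, w11 = 1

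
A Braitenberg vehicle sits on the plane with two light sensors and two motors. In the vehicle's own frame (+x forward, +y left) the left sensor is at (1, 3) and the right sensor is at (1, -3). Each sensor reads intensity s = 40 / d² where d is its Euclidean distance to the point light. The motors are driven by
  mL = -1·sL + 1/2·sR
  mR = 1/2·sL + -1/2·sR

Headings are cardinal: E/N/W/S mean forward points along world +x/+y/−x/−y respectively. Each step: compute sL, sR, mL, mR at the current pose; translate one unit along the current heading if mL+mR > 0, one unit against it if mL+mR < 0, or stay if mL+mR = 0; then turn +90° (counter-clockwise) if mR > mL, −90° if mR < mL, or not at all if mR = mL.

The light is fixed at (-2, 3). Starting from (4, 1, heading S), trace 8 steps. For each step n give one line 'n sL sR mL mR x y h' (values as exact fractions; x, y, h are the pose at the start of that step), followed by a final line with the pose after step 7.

n=0: pose=(4,1,S); sL=4/9, sR=20/9; mL=2/3, mR=-8/9; mL+mR=-2/9 → advance -1; mR−mL=-14/9 → turn -1·90°
n=1: pose=(4,2,W); sL=40/41, sR=40/29; mL=-340/1189, mR=-240/1189; mL+mR=-20/41 → advance -1; mR−mL=100/1189 → turn +1·90°
n=2: pose=(5,2,S); sL=5/13, sR=2; mL=8/13, mR=-21/26; mL+mR=-5/26 → advance -1; mR−mL=-37/26 → turn -1·90°
n=3: pose=(5,3,W); sL=8/9, sR=8/9; mL=-4/9, mR=0; mL+mR=-4/9 → advance -1; mR−mL=4/9 → turn +1·90°
n=4: pose=(6,3,S); sL=20/61, sR=20/13; mL=350/793, mR=-480/793; mL+mR=-10/61 → advance -1; mR−mL=-830/793 → turn -1·90°
n=5: pose=(6,4,W); sL=40/53, sR=8/13; mL=-308/689, mR=48/689; mL+mR=-20/53 → advance -1; mR−mL=356/689 → turn +1·90°
n=6: pose=(7,4,S); sL=5/18, sR=10/9; mL=5/18, mR=-5/12; mL+mR=-5/36 → advance -1; mR−mL=-25/36 → turn -1·90°
n=7: pose=(7,5,W); sL=8/13, sR=40/89; mL=-452/1157, mR=96/1157; mL+mR=-4/13 → advance -1; mR−mL=548/1157 → turn +1·90°

0 4/9 20/9 2/3 -8/9 4 1 S
1 40/41 40/29 -340/1189 -240/1189 4 2 W
2 5/13 2 8/13 -21/26 5 2 S
3 8/9 8/9 -4/9 0 5 3 W
4 20/61 20/13 350/793 -480/793 6 3 S
5 40/53 8/13 -308/689 48/689 6 4 W
6 5/18 10/9 5/18 -5/12 7 4 S
7 8/13 40/89 -452/1157 96/1157 7 5 W
final 8 5 S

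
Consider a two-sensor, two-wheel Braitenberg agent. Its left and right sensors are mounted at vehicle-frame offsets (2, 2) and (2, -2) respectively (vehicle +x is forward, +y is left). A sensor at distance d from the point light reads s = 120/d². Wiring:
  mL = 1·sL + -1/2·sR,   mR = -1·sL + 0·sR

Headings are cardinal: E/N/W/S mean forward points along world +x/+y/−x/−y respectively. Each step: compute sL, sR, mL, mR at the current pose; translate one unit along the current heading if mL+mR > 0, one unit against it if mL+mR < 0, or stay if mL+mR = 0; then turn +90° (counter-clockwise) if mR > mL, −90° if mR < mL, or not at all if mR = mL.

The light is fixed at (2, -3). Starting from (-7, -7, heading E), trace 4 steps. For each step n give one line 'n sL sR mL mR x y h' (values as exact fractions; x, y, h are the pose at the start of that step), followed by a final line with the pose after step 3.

0 120/53 24/17 1404/901 -120/53 -7 -7 E
1 6/5 2/3 13/15 -6/5 -8 -7 S
2 120/169 24/29 1452/4901 -120/169 -8 -6 W
3 60/61 12/5 -66/305 -60/61 -7 -6 N
final -7 -7 E

n=0: pose=(-7,-7,E); sL=120/53, sR=24/17; mL=1404/901, mR=-120/53; mL+mR=-12/17 → advance -1; mR−mL=-3444/901 → turn -1·90°
n=1: pose=(-8,-7,S); sL=6/5, sR=2/3; mL=13/15, mR=-6/5; mL+mR=-1/3 → advance -1; mR−mL=-31/15 → turn -1·90°
n=2: pose=(-8,-6,W); sL=120/169, sR=24/29; mL=1452/4901, mR=-120/169; mL+mR=-12/29 → advance -1; mR−mL=-4932/4901 → turn -1·90°
n=3: pose=(-7,-6,N); sL=60/61, sR=12/5; mL=-66/305, mR=-60/61; mL+mR=-6/5 → advance -1; mR−mL=-234/305 → turn -1·90°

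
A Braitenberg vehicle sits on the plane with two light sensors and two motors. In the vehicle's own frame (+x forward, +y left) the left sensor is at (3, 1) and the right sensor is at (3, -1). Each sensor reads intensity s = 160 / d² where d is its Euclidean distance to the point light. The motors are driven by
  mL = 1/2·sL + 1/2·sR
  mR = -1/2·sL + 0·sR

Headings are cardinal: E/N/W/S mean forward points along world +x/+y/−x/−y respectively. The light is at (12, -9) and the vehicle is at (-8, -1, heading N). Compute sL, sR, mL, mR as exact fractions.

80/281 80/241 20880/67721 -40/281

left sensor world pos  = (-9, 2); dL² = 562
right sensor world pos = (-7, 2); dR² = 482
sL = 160/562 = 80/281
sR = 160/482 = 80/241
mL = 1/2·sL + 1/2·sR = 20880/67721
mR = -1/2·sL + 0·sR = -40/281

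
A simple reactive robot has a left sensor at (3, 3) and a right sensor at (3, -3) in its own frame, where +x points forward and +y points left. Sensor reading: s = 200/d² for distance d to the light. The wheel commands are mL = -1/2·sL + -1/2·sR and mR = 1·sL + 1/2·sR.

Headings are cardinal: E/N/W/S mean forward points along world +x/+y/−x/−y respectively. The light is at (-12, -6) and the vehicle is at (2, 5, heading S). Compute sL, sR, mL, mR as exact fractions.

200/353 40/37 -10760/13061 14460/13061

left sensor world pos  = (5, 2); dL² = 353
right sensor world pos = (-1, 2); dR² = 185
sL = 200/353 = 200/353
sR = 200/185 = 40/37
mL = -1/2·sL + -1/2·sR = -10760/13061
mR = 1·sL + 1/2·sR = 14460/13061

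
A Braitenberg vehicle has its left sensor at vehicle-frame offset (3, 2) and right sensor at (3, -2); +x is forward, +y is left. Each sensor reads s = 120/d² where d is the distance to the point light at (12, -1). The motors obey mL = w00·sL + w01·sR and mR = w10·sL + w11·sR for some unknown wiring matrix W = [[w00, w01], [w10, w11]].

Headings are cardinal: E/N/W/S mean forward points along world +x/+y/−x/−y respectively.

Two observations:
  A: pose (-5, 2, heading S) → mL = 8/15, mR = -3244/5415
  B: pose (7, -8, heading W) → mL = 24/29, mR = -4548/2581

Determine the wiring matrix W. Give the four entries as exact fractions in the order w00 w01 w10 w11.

obs A: pose=(-5,2,S) → sL=8/15, sR=120/361, mL=8/15, mR=-3244/5415
obs B: pose=(7,-8,W) → sL=24/29, sR=120/89, mL=24/29, mR=-4548/2581
sensor matrix S = [[8/15, 120/361], [24/29, 120/89]]; det S = 413696/931741
solve [mL_A; mL_B] = S·[w00; w01] and [mR_A; mR_B] = S·[w10; w11]:
  w00 = 1, w01 = 0, w10 = -1/2, w11 = -1

1 0 -1/2 -1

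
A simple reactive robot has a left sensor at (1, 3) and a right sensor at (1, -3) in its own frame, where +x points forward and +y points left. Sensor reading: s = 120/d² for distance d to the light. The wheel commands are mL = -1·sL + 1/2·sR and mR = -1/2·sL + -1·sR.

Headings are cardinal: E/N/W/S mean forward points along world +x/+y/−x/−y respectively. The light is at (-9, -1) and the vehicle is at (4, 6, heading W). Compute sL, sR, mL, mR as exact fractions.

3/4 30/61 -123/244 -423/488

left sensor world pos  = (3, 3); dL² = 160
right sensor world pos = (3, 9); dR² = 244
sL = 120/160 = 3/4
sR = 120/244 = 30/61
mL = -1·sL + 1/2·sR = -123/244
mR = -1/2·sL + -1·sR = -423/488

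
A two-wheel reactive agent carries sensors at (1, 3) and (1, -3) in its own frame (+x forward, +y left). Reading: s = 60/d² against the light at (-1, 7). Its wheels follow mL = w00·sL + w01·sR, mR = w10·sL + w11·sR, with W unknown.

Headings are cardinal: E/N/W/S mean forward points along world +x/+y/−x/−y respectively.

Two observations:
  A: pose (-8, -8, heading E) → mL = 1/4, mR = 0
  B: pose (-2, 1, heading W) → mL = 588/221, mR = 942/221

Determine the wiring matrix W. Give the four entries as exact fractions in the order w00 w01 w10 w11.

obs A: pose=(-8,-8,E) → sL=1/3, sR=1/6, mL=1/4, mR=0
obs B: pose=(-2,1,W) → sL=12/17, sR=60/13, mL=588/221, mR=942/221
sensor matrix S = [[1/3, 1/6], [12/17, 60/13]]; det S = 314/221
solve [mL_A; mL_B] = S·[w00; w01] and [mR_A; mR_B] = S·[w10; w11]:
  w00 = 1/2, w01 = 1/2, w10 = -1/2, w11 = 1

1/2 1/2 -1/2 1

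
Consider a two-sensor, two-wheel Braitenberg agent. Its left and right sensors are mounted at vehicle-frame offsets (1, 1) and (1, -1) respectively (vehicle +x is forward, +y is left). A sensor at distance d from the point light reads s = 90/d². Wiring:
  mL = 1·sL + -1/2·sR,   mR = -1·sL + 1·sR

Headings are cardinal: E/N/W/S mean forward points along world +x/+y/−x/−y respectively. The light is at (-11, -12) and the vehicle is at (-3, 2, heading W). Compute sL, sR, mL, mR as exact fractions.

left sensor world pos  = (-4, 1); dL² = 218
right sensor world pos = (-4, 3); dR² = 274
sL = 90/218 = 45/109
sR = 90/274 = 45/137
mL = 1·sL + -1/2·sR = 7425/29866
mR = -1·sL + 1·sR = -1260/14933

45/109 45/137 7425/29866 -1260/14933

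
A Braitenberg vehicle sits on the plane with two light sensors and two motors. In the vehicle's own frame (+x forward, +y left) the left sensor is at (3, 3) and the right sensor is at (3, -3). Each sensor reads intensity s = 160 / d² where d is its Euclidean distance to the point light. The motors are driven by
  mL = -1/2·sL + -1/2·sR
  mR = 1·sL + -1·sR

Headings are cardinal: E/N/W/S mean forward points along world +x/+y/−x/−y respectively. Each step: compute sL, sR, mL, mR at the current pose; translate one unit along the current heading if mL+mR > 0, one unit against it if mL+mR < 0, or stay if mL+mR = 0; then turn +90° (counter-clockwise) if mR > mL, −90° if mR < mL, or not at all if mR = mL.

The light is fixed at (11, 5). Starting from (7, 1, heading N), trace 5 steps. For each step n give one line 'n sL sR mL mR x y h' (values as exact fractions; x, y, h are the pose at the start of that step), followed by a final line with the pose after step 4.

0 16/5 80 -208/5 -384/5 7 1 N
1 32 32/13 -224/13 384/13 7 0 E
2 4 40 -22 -36 8 0 N
3 160/9 160/81 -800/81 1280/81 8 -1 E
4 80/17 16 -176/17 -192/17 9 -1 N
final 9 -2 E

n=0: pose=(7,1,N); sL=16/5, sR=80; mL=-208/5, mR=-384/5; mL+mR=-592/5 → advance -1; mR−mL=-176/5 → turn -1·90°
n=1: pose=(7,0,E); sL=32, sR=32/13; mL=-224/13, mR=384/13; mL+mR=160/13 → advance +1; mR−mL=608/13 → turn +1·90°
n=2: pose=(8,0,N); sL=4, sR=40; mL=-22, mR=-36; mL+mR=-58 → advance -1; mR−mL=-14 → turn -1·90°
n=3: pose=(8,-1,E); sL=160/9, sR=160/81; mL=-800/81, mR=1280/81; mL+mR=160/27 → advance +1; mR−mL=2080/81 → turn +1·90°
n=4: pose=(9,-1,N); sL=80/17, sR=16; mL=-176/17, mR=-192/17; mL+mR=-368/17 → advance -1; mR−mL=-16/17 → turn -1·90°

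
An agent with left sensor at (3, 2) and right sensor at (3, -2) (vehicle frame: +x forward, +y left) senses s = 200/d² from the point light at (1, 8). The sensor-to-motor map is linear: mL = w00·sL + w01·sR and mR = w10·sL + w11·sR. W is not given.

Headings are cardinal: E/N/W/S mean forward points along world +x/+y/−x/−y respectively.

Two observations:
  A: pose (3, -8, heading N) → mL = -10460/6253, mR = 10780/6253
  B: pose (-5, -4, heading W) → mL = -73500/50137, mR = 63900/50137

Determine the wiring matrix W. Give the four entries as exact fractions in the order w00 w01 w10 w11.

obs A: pose=(3,-8,N) → sL=200/169, sR=40/37, mL=-10460/6253, mR=10780/6253
obs B: pose=(-5,-4,W) → sL=200/277, sR=200/181, mL=-73500/50137, mR=63900/50137
sensor matrix S = [[200/169, 40/37], [200/277, 200/181]]; det S = 165248000/313506661
solve [mL_A; mL_B] = S·[w00; w01] and [mR_A; mR_B] = S·[w10; w11]:
  w00 = -1/2, w01 = -1, w10 = 1, w11 = 1/2

-1/2 -1 1 1/2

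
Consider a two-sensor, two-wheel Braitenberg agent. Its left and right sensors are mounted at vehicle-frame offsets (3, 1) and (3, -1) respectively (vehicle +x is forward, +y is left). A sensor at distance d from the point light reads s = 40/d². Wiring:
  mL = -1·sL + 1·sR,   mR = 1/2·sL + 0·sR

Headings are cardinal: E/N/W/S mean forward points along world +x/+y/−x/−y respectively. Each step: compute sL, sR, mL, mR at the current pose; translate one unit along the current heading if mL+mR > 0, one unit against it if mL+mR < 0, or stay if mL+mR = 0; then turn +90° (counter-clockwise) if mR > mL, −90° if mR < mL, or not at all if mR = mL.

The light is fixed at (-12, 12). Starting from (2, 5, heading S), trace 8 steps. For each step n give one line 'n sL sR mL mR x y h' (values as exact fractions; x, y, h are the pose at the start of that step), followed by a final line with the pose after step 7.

0 8/65 40/269 448/17485 4/65 2 5 S
1 20/169 4/37 -64/6253 10/169 2 4 E
2 40/221 40/281 -2400/62101 20/221 3 4 N
3 5/26 2/9 7/234 5/52 3 5 W
4 8/65 40/269 448/17485 4/65 2 5 S
5 20/169 4/37 -64/6253 10/169 2 4 E
6 40/221 40/281 -2400/62101 20/221 3 4 N
7 5/26 2/9 7/234 5/52 3 5 W
final 2 5 S

n=0: pose=(2,5,S); sL=8/65, sR=40/269; mL=448/17485, mR=4/65; mL+mR=1524/17485 → advance +1; mR−mL=628/17485 → turn +1·90°
n=1: pose=(2,4,E); sL=20/169, sR=4/37; mL=-64/6253, mR=10/169; mL+mR=306/6253 → advance +1; mR−mL=434/6253 → turn +1·90°
n=2: pose=(3,4,N); sL=40/221, sR=40/281; mL=-2400/62101, mR=20/221; mL+mR=3220/62101 → advance +1; mR−mL=8020/62101 → turn +1·90°
n=3: pose=(3,5,W); sL=5/26, sR=2/9; mL=7/234, mR=5/52; mL+mR=59/468 → advance +1; mR−mL=31/468 → turn +1·90°
n=4: pose=(2,5,S); sL=8/65, sR=40/269; mL=448/17485, mR=4/65; mL+mR=1524/17485 → advance +1; mR−mL=628/17485 → turn +1·90°
n=5: pose=(2,4,E); sL=20/169, sR=4/37; mL=-64/6253, mR=10/169; mL+mR=306/6253 → advance +1; mR−mL=434/6253 → turn +1·90°
n=6: pose=(3,4,N); sL=40/221, sR=40/281; mL=-2400/62101, mR=20/221; mL+mR=3220/62101 → advance +1; mR−mL=8020/62101 → turn +1·90°
n=7: pose=(3,5,W); sL=5/26, sR=2/9; mL=7/234, mR=5/52; mL+mR=59/468 → advance +1; mR−mL=31/468 → turn +1·90°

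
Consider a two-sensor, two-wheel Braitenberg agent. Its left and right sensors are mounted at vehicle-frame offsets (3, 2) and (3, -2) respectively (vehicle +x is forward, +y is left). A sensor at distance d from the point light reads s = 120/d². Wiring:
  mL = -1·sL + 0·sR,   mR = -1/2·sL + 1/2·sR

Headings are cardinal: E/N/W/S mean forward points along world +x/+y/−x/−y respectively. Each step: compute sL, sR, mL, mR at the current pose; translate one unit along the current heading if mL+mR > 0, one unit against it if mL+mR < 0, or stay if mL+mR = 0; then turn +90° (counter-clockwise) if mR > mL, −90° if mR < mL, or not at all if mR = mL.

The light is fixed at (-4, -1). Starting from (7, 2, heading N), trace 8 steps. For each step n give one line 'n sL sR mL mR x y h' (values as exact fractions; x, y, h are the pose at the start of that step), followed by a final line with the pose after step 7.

0 40/39 24/41 -40/39 -352/1599 7 2 N
1 15/8 3/2 -15/8 -3/16 7 1 W
2 120/197 120/101 -120/197 5760/19897 8 1 S
3 12/25 60/113 -12/25 72/2825 8 2 E
4 40/39 24/41 -40/39 -352/1599 7 2 N
5 15/8 3/2 -15/8 -3/16 7 1 W
6 120/197 120/101 -120/197 5760/19897 8 1 S
7 12/25 60/113 -12/25 72/2825 8 2 E
final 7 2 N

n=0: pose=(7,2,N); sL=40/39, sR=24/41; mL=-40/39, mR=-352/1599; mL+mR=-664/533 → advance -1; mR−mL=1288/1599 → turn +1·90°
n=1: pose=(7,1,W); sL=15/8, sR=3/2; mL=-15/8, mR=-3/16; mL+mR=-33/16 → advance -1; mR−mL=27/16 → turn +1·90°
n=2: pose=(8,1,S); sL=120/197, sR=120/101; mL=-120/197, mR=5760/19897; mL+mR=-6360/19897 → advance -1; mR−mL=17880/19897 → turn +1·90°
n=3: pose=(8,2,E); sL=12/25, sR=60/113; mL=-12/25, mR=72/2825; mL+mR=-1284/2825 → advance -1; mR−mL=1428/2825 → turn +1·90°
n=4: pose=(7,2,N); sL=40/39, sR=24/41; mL=-40/39, mR=-352/1599; mL+mR=-664/533 → advance -1; mR−mL=1288/1599 → turn +1·90°
n=5: pose=(7,1,W); sL=15/8, sR=3/2; mL=-15/8, mR=-3/16; mL+mR=-33/16 → advance -1; mR−mL=27/16 → turn +1·90°
n=6: pose=(8,1,S); sL=120/197, sR=120/101; mL=-120/197, mR=5760/19897; mL+mR=-6360/19897 → advance -1; mR−mL=17880/19897 → turn +1·90°
n=7: pose=(8,2,E); sL=12/25, sR=60/113; mL=-12/25, mR=72/2825; mL+mR=-1284/2825 → advance -1; mR−mL=1428/2825 → turn +1·90°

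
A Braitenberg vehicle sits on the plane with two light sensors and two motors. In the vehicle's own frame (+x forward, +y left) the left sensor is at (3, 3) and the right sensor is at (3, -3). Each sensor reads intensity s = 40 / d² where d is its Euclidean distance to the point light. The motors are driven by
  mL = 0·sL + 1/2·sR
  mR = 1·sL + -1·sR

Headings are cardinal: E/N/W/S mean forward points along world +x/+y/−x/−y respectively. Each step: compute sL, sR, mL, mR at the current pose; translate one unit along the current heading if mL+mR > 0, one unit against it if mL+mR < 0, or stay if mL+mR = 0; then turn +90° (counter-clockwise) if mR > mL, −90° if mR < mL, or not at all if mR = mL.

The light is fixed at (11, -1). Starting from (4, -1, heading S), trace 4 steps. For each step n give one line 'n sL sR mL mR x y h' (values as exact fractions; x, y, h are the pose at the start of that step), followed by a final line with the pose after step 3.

0 8/5 40/109 20/109 672/545 4 -1 S
1 2 5/4 5/8 3/4 4 -2 E
2 8/17 40/13 20/13 -576/221 5 -2 N
3 4 20/17 10/17 48/17 5 -3 E
final 6 -3 N

n=0: pose=(4,-1,S); sL=8/5, sR=40/109; mL=20/109, mR=672/545; mL+mR=772/545 → advance +1; mR−mL=572/545 → turn +1·90°
n=1: pose=(4,-2,E); sL=2, sR=5/4; mL=5/8, mR=3/4; mL+mR=11/8 → advance +1; mR−mL=1/8 → turn +1·90°
n=2: pose=(5,-2,N); sL=8/17, sR=40/13; mL=20/13, mR=-576/221; mL+mR=-236/221 → advance -1; mR−mL=-916/221 → turn -1·90°
n=3: pose=(5,-3,E); sL=4, sR=20/17; mL=10/17, mR=48/17; mL+mR=58/17 → advance +1; mR−mL=38/17 → turn +1·90°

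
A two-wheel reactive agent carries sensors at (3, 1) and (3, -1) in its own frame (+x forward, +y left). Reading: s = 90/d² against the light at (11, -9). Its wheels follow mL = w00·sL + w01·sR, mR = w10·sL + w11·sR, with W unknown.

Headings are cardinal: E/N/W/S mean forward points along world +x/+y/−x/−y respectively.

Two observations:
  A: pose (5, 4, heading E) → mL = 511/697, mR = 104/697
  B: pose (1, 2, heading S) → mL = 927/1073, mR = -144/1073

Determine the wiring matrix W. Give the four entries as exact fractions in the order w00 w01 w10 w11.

obs A: pose=(5,4,E) → sL=18/41, sR=10/17, mL=511/697, mR=104/697
obs B: pose=(1,2,S) → sL=18/29, sR=18/37, mL=927/1073, mR=-144/1073
sensor matrix S = [[18/41, 10/17], [18/29, 18/37]]; det S = -113328/747881
solve [mL_A; mL_B] = S·[w00; w01] and [mR_A; mR_B] = S·[w10; w11]:
  w00 = 1, w01 = 1/2, w10 = -1, w11 = 1

1 1/2 -1 1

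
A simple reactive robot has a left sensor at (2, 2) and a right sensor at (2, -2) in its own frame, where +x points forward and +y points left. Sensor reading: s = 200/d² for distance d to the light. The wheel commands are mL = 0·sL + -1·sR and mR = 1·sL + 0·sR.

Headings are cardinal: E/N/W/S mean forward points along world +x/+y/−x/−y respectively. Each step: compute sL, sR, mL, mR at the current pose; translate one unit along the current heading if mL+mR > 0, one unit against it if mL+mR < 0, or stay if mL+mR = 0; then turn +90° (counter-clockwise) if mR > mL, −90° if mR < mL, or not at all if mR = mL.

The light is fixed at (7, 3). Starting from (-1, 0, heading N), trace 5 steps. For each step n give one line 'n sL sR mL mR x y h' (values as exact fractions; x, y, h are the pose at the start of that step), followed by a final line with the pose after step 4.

n=0: pose=(-1,0,N); sL=200/101, sR=200/37; mL=-200/37, mR=200/101; mL+mR=-12800/3737 → advance -1; mR−mL=27600/3737 → turn +1·90°
n=1: pose=(-1,-1,W); sL=25/17, sR=25/13; mL=-25/13, mR=25/17; mL+mR=-100/221 → advance -1; mR−mL=750/221 → turn +1·90°
n=2: pose=(0,-1,S); sL=200/61, sR=200/117; mL=-200/117, mR=200/61; mL+mR=11200/7137 → advance +1; mR−mL=35600/7137 → turn +1·90°
n=3: pose=(0,-2,E); sL=100/17, sR=100/37; mL=-100/37, mR=100/17; mL+mR=2000/629 → advance +1; mR−mL=5400/629 → turn +1·90°
n=4: pose=(1,-2,N); sL=200/73, sR=8; mL=-8, mR=200/73; mL+mR=-384/73 → advance -1; mR−mL=784/73 → turn +1·90°

0 200/101 200/37 -200/37 200/101 -1 0 N
1 25/17 25/13 -25/13 25/17 -1 -1 W
2 200/61 200/117 -200/117 200/61 0 -1 S
3 100/17 100/37 -100/37 100/17 0 -2 E
4 200/73 8 -8 200/73 1 -2 N
final 1 -3 W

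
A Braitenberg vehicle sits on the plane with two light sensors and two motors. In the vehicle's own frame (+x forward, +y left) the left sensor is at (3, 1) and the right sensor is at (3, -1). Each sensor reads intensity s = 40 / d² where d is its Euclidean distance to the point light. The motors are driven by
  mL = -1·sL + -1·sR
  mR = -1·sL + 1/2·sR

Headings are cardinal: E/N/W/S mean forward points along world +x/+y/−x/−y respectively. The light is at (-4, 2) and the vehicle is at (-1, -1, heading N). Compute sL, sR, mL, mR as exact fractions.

10 5/2 -25/2 -35/4

left sensor world pos  = (-2, 2); dL² = 4
right sensor world pos = (0, 2); dR² = 16
sL = 40/4 = 10
sR = 40/16 = 5/2
mL = -1·sL + -1·sR = -25/2
mR = -1·sL + 1/2·sR = -35/4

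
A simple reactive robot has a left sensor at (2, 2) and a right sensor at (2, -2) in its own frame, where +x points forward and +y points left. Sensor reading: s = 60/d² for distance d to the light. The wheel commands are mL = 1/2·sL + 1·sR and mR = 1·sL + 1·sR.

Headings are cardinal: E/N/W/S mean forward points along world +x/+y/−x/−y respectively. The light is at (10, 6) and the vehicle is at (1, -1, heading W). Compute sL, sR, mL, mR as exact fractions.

30/101 30/73 4125/7373 5220/7373

left sensor world pos  = (-1, -3); dL² = 202
right sensor world pos = (-1, 1); dR² = 146
sL = 60/202 = 30/101
sR = 60/146 = 30/73
mL = 1/2·sL + 1·sR = 4125/7373
mR = 1·sL + 1·sR = 5220/7373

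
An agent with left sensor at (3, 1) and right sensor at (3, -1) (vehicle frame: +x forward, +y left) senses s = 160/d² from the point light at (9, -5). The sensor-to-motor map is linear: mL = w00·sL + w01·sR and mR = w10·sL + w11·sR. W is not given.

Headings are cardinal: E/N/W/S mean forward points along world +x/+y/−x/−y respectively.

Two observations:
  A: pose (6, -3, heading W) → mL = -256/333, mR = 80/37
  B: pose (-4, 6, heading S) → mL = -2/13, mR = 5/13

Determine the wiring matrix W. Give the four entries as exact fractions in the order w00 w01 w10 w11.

obs A: pose=(6,-3,W) → sL=160/37, sR=32/9, mL=-256/333, mR=80/37
obs B: pose=(-4,6,S) → sL=10/13, sR=8/13, mL=-2/13, mR=5/13
sensor matrix S = [[160/37, 32/9], [10/13, 8/13]]; det S = -320/4329
solve [mL_A; mL_B] = S·[w00; w01] and [mR_A; mR_B] = S·[w10; w11]:
  w00 = -1, w01 = 1, w10 = 1/2, w11 = 0

-1 1 1/2 0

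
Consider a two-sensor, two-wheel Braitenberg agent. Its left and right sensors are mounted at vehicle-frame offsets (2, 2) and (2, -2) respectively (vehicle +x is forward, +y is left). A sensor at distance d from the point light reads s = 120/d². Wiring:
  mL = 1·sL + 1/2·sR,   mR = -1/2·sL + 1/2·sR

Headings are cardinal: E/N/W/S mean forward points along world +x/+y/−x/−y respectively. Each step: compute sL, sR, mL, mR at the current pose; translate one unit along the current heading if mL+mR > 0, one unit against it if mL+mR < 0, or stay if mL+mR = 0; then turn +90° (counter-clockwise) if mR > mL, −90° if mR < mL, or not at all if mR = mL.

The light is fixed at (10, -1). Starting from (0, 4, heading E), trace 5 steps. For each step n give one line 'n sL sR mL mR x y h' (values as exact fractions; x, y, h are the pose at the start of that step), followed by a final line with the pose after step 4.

n=0: pose=(0,4,E); sL=120/113, sR=120/73; mL=15540/8249, mR=2400/8249; mL+mR=17940/8249 → advance +1; mR−mL=-180/113 → turn -1·90°
n=1: pose=(1,4,S); sL=60/29, sR=12/13; mL=954/377, mR=-216/377; mL+mR=738/377 → advance +1; mR−mL=-90/29 → turn -1·90°
n=2: pose=(1,3,W); sL=24/25, sR=120/157; mL=5268/3925, mR=-384/3925; mL+mR=4884/3925 → advance +1; mR−mL=-36/25 → turn -1·90°
n=3: pose=(0,3,N); sL=2/3, sR=6/5; mL=19/15, mR=4/15; mL+mR=23/15 → advance +1; mR−mL=-1 → turn -1·90°
n=4: pose=(0,4,E); sL=120/113, sR=120/73; mL=15540/8249, mR=2400/8249; mL+mR=17940/8249 → advance +1; mR−mL=-180/113 → turn -1·90°

0 120/113 120/73 15540/8249 2400/8249 0 4 E
1 60/29 12/13 954/377 -216/377 1 4 S
2 24/25 120/157 5268/3925 -384/3925 1 3 W
3 2/3 6/5 19/15 4/15 0 3 N
4 120/113 120/73 15540/8249 2400/8249 0 4 E
final 1 4 S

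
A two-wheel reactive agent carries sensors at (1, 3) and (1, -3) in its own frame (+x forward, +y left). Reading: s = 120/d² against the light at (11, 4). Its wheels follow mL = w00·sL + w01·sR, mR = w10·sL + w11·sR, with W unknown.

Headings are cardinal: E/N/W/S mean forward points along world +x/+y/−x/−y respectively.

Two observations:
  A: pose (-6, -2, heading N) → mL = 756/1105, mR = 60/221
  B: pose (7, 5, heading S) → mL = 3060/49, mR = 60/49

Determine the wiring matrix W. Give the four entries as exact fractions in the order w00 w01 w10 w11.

1/2 1 0 1/2

obs A: pose=(-6,-2,N) → sL=24/85, sR=120/221, mL=756/1105, mR=60/221
obs B: pose=(7,5,S) → sL=120, sR=120/49, mL=3060/49, mR=60/49
sensor matrix S = [[24/85, 120/221], [120, 120/49]]; det S = -698112/10829
solve [mL_A; mL_B] = S·[w00; w01] and [mR_A; mR_B] = S·[w10; w11]:
  w00 = 1/2, w01 = 1, w10 = 0, w11 = 1/2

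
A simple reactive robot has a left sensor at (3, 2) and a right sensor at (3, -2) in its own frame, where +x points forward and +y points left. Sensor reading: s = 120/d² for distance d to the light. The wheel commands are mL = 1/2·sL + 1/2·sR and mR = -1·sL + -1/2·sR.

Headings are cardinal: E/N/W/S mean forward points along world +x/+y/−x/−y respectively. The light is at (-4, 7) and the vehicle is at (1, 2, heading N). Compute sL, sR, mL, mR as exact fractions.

left sensor world pos  = (-1, 5); dL² = 13
right sensor world pos = (3, 5); dR² = 53
sL = 120/13 = 120/13
sR = 120/53 = 120/53
mL = 1/2·sL + 1/2·sR = 3960/689
mR = -1·sL + -1/2·sR = -7140/689

120/13 120/53 3960/689 -7140/689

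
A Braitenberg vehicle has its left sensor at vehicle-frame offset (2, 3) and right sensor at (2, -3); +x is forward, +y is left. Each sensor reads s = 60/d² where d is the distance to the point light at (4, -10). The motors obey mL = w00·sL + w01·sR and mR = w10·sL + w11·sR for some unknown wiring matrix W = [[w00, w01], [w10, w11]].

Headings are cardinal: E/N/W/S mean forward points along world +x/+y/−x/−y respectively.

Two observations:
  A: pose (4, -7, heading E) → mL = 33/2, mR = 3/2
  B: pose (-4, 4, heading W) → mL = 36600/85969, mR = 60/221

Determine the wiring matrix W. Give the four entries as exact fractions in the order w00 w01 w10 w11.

obs A: pose=(4,-7,E) → sL=3/2, sR=15, mL=33/2, mR=3/2
obs B: pose=(-4,4,W) → sL=60/221, sR=60/389, mL=36600/85969, mR=60/221
sensor matrix S = [[3/2, 15], [60/221, 60/389]]; det S = -330210/85969
solve [mL_A; mL_B] = S·[w00; w01] and [mR_A; mR_B] = S·[w10; w11]:
  w00 = 1, w01 = 1, w10 = 1, w11 = 0

1 1 1 0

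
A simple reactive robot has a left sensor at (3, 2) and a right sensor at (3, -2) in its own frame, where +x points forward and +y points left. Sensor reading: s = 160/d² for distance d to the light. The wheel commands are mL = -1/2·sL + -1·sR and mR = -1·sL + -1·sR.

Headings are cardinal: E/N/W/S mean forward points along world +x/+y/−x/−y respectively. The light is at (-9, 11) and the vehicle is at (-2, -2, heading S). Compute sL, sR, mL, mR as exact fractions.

160/337 160/281 -76400/94697 -98880/94697

left sensor world pos  = (0, -5); dL² = 337
right sensor world pos = (-4, -5); dR² = 281
sL = 160/337 = 160/337
sR = 160/281 = 160/281
mL = -1/2·sL + -1·sR = -76400/94697
mR = -1·sL + -1·sR = -98880/94697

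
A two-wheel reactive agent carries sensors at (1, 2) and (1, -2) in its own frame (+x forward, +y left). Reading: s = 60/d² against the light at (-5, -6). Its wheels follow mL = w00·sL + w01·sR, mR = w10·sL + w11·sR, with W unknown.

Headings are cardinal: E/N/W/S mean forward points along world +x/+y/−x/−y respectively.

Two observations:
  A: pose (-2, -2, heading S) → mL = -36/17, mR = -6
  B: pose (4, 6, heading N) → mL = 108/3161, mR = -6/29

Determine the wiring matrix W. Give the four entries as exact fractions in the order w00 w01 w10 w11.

obs A: pose=(-2,-2,S) → sL=30/17, sR=6, mL=-36/17, mR=-6
obs B: pose=(4,6,N) → sL=30/109, sR=6/29, mL=108/3161, mR=-6/29
sensor matrix S = [[30/17, 6], [30/109, 6/29]]; det S = -69120/53737
solve [mL_A; mL_B] = S·[w00; w01] and [mR_A; mR_B] = S·[w10; w11]:
  w00 = 1/2, w01 = -1/2, w10 = 0, w11 = -1

1/2 -1/2 0 -1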